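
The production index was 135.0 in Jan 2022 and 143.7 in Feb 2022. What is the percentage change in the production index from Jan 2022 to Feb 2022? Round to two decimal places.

Change = (143.7 − 135.0) / 135.0 × 100
       = 8.7 / 135.0 × 100 = 6.4444%

6.44%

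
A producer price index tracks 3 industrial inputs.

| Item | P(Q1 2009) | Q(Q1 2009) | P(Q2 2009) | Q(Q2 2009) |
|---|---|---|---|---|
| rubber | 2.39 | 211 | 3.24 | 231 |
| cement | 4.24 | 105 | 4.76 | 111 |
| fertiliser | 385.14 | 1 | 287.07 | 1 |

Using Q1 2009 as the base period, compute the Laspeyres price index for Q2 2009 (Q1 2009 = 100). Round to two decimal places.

Laspeyres price index uses base-period quantities as weights.
ΣP(Q2 2009)·Q(Q1 2009) = 3.24×211 + 4.76×105 + 287.07×1 = 683.64 + 499.8 + 287.07 = 1470.51
ΣP(Q1 2009)·Q(Q1 2009) = 2.39×211 + 4.24×105 + 385.14×1 = 504.29 + 445.2 + 385.14 = 1334.63
Index = 1470.51 / 1334.63 × 100 = 110.1811

110.18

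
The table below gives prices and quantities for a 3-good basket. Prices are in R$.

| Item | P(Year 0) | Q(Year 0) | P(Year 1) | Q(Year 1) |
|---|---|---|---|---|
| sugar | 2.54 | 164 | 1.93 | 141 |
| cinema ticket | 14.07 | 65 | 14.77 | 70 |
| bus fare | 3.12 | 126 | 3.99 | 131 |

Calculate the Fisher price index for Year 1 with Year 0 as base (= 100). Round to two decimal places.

Laspeyres component (base-period weights):
ΣP(Year 1)Q(Year 0) = 1.93×164 + 14.77×65 + 3.99×126 = 316.52 + 960.05 + 502.74 = 1779.31
ΣP(Year 0)Q(Year 0) = 2.54×164 + 14.07×65 + 3.12×126 = 416.56 + 914.55 + 393.12 = 1724.23
L = 1779.31 / 1724.23 × 100 = 103.1945
Paasche component (current-period weights):
ΣP(Year 1)Q(Year 1) = 1.93×141 + 14.77×70 + 3.99×131 = 272.13 + 1033.9 + 522.69 = 1828.72
ΣP(Year 0)Q(Year 1) = 2.54×141 + 14.07×70 + 3.12×131 = 358.14 + 984.9 + 408.72 = 1751.76
P = 1828.72 / 1751.76 × 100 = 104.3933
Fisher = √(L × P) = √(103.1945 × 104.3933) = 103.7922

103.79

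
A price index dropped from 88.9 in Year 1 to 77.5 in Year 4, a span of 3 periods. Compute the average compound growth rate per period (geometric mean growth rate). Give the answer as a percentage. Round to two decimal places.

Growth factor = (77.5/88.9)^(1/3) = (0.871766)^(1/3) = 0.955286
Growth rate = 0.955286 − 1 = -0.044714 = -4.4714%

-4.47%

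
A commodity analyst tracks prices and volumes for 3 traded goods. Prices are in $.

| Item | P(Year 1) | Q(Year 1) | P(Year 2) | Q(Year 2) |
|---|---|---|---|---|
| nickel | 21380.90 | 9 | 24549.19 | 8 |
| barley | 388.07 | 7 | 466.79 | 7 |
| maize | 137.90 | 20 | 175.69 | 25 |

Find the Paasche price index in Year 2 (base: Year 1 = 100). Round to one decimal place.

Paasche price index uses current-period quantities as weights.
ΣP(Year 2)·Q(Year 2) = 24549.19×8 + 466.79×7 + 175.69×25 = 196393.52 + 3267.53 + 4392.25 = 204053.3
ΣP(Year 1)·Q(Year 2) = 21380.90×8 + 388.07×7 + 137.90×25 = 171047.2 + 2716.49 + 3447.5 = 177211.19
Index = 204053.3 / 177211.19 × 100 = 115.1470

115.1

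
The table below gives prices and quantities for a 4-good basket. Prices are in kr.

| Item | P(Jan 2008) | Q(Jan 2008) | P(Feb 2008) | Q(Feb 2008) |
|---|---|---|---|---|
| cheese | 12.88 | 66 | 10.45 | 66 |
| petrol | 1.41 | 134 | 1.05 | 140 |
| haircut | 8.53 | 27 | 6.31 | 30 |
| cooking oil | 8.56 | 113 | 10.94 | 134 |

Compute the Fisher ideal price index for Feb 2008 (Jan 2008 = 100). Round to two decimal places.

100.85

Laspeyres component (base-period weights):
ΣP(Feb 2008)Q(Jan 2008) = 10.45×66 + 1.05×134 + 6.31×27 + 10.94×113 = 689.7 + 140.7 + 170.37 + 1236.22 = 2236.99
ΣP(Jan 2008)Q(Jan 2008) = 12.88×66 + 1.41×134 + 8.53×27 + 8.56×113 = 850.08 + 188.94 + 230.31 + 967.28 = 2236.61
L = 2236.99 / 2236.61 × 100 = 100.0170
Paasche component (current-period weights):
ΣP(Feb 2008)Q(Feb 2008) = 10.45×66 + 1.05×140 + 6.31×30 + 10.94×134 = 689.7 + 147 + 189.3 + 1465.96 = 2491.96
ΣP(Jan 2008)Q(Feb 2008) = 12.88×66 + 1.41×140 + 8.53×30 + 8.56×134 = 850.08 + 197.4 + 255.9 + 1147.04 = 2450.42
P = 2491.96 / 2450.42 × 100 = 101.6952
Fisher = √(L × P) = √(100.0170 × 101.6952) = 100.8526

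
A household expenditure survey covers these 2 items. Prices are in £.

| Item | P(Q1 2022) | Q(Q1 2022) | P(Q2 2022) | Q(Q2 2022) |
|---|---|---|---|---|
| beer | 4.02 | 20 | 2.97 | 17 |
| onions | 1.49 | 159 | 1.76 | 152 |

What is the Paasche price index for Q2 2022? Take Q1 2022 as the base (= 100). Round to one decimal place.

107.9

Paasche price index uses current-period quantities as weights.
ΣP(Q2 2022)·Q(Q2 2022) = 2.97×17 + 1.76×152 = 50.49 + 267.52 = 318.01
ΣP(Q1 2022)·Q(Q2 2022) = 4.02×17 + 1.49×152 = 68.34 + 226.48 = 294.82
Index = 318.01 / 294.82 × 100 = 107.8658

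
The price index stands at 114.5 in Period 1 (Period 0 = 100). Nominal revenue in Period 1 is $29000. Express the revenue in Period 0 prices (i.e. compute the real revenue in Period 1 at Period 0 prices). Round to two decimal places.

Real = Nominal ÷ (Index/100) = 29000 ÷ (114.5/100)
     = 29000 ÷ 1.145 = 25327.5109

25327.51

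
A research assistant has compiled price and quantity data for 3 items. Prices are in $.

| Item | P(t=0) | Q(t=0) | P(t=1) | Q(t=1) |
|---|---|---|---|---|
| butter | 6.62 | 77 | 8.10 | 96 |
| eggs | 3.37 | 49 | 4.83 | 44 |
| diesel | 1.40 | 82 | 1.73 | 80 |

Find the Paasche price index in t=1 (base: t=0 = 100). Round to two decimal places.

Paasche price index uses current-period quantities as weights.
ΣP(t=1)·Q(t=1) = 8.10×96 + 4.83×44 + 1.73×80 = 777.6 + 212.52 + 138.4 = 1128.52
ΣP(t=0)·Q(t=1) = 6.62×96 + 3.37×44 + 1.40×80 = 635.52 + 148.28 + 112 = 895.8
Index = 1128.52 / 895.8 × 100 = 125.9790

125.98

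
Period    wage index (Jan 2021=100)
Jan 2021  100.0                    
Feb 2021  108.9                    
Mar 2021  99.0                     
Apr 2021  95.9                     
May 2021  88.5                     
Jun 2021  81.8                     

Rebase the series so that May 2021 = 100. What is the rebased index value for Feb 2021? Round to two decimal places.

Rebased(Feb 2021) = 108.9 / 88.5 × 100 = 123.0508

123.05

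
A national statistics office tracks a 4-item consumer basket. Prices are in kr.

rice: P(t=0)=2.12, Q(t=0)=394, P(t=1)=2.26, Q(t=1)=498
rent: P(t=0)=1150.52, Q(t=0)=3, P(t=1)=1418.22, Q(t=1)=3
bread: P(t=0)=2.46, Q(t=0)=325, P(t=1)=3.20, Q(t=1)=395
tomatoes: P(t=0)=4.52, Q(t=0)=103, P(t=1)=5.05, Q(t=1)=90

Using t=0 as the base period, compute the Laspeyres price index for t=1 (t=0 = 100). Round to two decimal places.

Laspeyres price index uses base-period quantities as weights.
ΣP(t=1)·Q(t=0) = 2.26×394 + 1418.22×3 + 3.20×325 + 5.05×103 = 890.44 + 4254.66 + 1040 + 520.15 = 6705.25
ΣP(t=0)·Q(t=0) = 2.12×394 + 1150.52×3 + 2.46×325 + 4.52×103 = 835.28 + 3451.56 + 799.5 + 465.56 = 5551.9
Index = 6705.25 / 5551.9 × 100 = 120.7740

120.77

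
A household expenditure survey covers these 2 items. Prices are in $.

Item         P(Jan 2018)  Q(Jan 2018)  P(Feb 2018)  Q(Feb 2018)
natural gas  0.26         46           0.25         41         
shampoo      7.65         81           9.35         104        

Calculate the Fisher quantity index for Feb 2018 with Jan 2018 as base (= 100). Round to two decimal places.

127.73

Laspeyres component (base-period weights):
ΣP(Jan 2018)Q(Feb 2018) = 0.26×41 + 7.65×104 = 10.66 + 795.6 = 806.26
ΣP(Jan 2018)Q(Jan 2018) = 0.26×46 + 7.65×81 = 11.96 + 619.65 = 631.61
L = 806.26 / 631.61 × 100 = 127.6516
Paasche component (current-period weights):
ΣP(Feb 2018)Q(Feb 2018) = 0.25×41 + 9.35×104 = 10.25 + 972.4 = 982.65
ΣP(Feb 2018)Q(Jan 2018) = 0.25×46 + 9.35×81 = 11.5 + 757.35 = 768.85
P = 982.65 / 768.85 × 100 = 127.8078
Fisher = √(L × P) = √(127.6516 × 127.8078) = 127.7296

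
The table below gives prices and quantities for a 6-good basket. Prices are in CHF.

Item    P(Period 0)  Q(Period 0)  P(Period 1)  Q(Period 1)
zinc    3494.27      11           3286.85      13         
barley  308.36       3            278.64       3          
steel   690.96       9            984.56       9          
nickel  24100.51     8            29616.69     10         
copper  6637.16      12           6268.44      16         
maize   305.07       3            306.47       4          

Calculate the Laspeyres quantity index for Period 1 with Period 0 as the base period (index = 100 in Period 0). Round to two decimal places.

Laspeyres quantity index uses base-period prices as weights.
ΣP(Period 0)·Q(Period 1) = 3494.27×13 + 308.36×3 + 690.96×9 + 24100.51×10 + 6637.16×16 + 305.07×4 = 45425.51 + 925.08 + 6218.64 + 241005.1 + 106194.56 + 1220.28 = 400989.17
ΣP(Period 0)·Q(Period 0) = 3494.27×11 + 308.36×3 + 690.96×9 + 24100.51×8 + 6637.16×12 + 305.07×3 = 38436.97 + 925.08 + 6218.64 + 192804.08 + 79645.92 + 915.21 = 318945.9
Index = 400989.17 / 318945.9 × 100 = 125.7233

125.72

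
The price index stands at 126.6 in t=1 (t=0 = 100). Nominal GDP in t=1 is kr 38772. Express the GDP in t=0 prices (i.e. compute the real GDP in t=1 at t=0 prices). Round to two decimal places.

Real = Nominal ÷ (Index/100) = 38772 ÷ (126.6/100)
     = 38772 ÷ 1.266 = 30625.5924

30625.59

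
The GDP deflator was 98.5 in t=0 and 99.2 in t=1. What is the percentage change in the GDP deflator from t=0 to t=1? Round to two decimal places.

Change = (99.2 − 98.5) / 98.5 × 100
       = 0.7 / 98.5 × 100 = 0.7107%

0.71%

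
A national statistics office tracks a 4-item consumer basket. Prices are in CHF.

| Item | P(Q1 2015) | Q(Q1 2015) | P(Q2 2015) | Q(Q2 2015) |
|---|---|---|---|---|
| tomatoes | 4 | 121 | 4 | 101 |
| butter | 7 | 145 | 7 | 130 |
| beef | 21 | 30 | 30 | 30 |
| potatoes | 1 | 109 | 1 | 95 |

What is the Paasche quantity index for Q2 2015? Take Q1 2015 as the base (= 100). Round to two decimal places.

92.07

Paasche quantity index uses current-period prices as weights.
ΣP(Q2 2015)·Q(Q2 2015) = 4×101 + 7×130 + 30×30 + 1×95 = 404 + 910 + 900 + 95 = 2309
ΣP(Q2 2015)·Q(Q1 2015) = 4×121 + 7×145 + 30×30 + 1×109 = 484 + 1015 + 900 + 109 = 2508
Index = 2309 / 2508 × 100 = 92.0654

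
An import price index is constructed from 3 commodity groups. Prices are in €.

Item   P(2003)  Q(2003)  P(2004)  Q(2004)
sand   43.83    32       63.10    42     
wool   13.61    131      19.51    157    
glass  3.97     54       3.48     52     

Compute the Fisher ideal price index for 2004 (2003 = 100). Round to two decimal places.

140.48

Laspeyres component (base-period weights):
ΣP(2004)Q(2003) = 63.10×32 + 19.51×131 + 3.48×54 = 2019.2 + 2555.81 + 187.92 = 4762.93
ΣP(2003)Q(2003) = 43.83×32 + 13.61×131 + 3.97×54 = 1402.56 + 1782.91 + 214.38 = 3399.85
L = 4762.93 / 3399.85 × 100 = 140.0924
Paasche component (current-period weights):
ΣP(2004)Q(2004) = 63.10×42 + 19.51×157 + 3.48×52 = 2650.2 + 3063.07 + 180.96 = 5894.23
ΣP(2003)Q(2004) = 43.83×42 + 13.61×157 + 3.97×52 = 1840.86 + 2136.77 + 206.44 = 4184.07
P = 5894.23 / 4184.07 × 100 = 140.8731
Fisher = √(L × P) = √(140.0924 × 140.8731) = 140.4822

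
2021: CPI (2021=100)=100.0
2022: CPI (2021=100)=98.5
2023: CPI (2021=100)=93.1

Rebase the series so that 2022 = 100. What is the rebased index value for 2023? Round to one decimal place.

Rebased(2023) = 93.1 / 98.5 × 100 = 94.5178

94.5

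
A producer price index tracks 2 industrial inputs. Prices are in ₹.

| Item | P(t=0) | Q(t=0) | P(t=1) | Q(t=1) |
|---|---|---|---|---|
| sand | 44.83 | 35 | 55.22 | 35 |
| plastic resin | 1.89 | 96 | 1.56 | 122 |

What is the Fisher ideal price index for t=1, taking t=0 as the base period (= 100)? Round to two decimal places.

118.47

Laspeyres component (base-period weights):
ΣP(t=1)Q(t=0) = 55.22×35 + 1.56×96 = 1932.7 + 149.76 = 2082.46
ΣP(t=0)Q(t=0) = 44.83×35 + 1.89×96 = 1569.05 + 181.44 = 1750.49
L = 2082.46 / 1750.49 × 100 = 118.9644
Paasche component (current-period weights):
ΣP(t=1)Q(t=1) = 55.22×35 + 1.56×122 = 1932.7 + 190.32 = 2123.02
ΣP(t=0)Q(t=1) = 44.83×35 + 1.89×122 = 1569.05 + 230.58 = 1799.63
P = 2123.02 / 1799.63 × 100 = 117.9698
Fisher = √(L × P) = √(118.9644 × 117.9698) = 118.4661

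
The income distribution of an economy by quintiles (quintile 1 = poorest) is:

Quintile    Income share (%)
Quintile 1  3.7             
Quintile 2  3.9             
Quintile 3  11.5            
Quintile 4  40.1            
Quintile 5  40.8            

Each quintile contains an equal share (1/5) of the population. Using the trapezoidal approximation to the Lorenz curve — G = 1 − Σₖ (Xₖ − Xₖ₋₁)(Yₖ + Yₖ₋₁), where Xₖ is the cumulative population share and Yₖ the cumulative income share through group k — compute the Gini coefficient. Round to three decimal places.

0.442

Cumulative income shares Yₖ: 0.0370, 0.0760, 0.1910, 0.5920, 1.0000
Σ (Xₖ−Xₖ₋₁)(Yₖ+Yₖ₋₁) = (1/5)(0.0370+0.0000) + (1/5)(0.0760+0.0370) + (1/5)(0.1910+0.0760) + (1/5)(0.5920+0.1910) + (1/5)(1.0000+0.5920)
  = 0.0074 + 0.0226 + 0.0534 + 0.1566 + 0.3184 = 0.5584
G = 1 − 0.5584 = 0.4416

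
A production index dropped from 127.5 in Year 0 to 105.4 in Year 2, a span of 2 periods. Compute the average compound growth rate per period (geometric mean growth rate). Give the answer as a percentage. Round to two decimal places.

Growth factor = (105.4/127.5)^(1/2) = (0.826667)^(1/2) = 0.909212
Growth rate = 0.909212 − 1 = -0.090788 = -9.0788%

-9.08%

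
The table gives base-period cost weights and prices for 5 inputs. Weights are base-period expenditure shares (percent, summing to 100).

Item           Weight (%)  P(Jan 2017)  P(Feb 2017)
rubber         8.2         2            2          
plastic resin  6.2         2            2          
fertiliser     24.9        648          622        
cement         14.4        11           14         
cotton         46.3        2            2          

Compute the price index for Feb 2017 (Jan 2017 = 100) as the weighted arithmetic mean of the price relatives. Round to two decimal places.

102.93

rubber: 8.2 × (2/2) = 8.2 × 1.000000 = 8.2000
plastic resin: 6.2 × (2/2) = 6.2 × 1.000000 = 6.2000
fertiliser: 24.9 × (622/648) = 24.9 × 0.959877 = 23.9009
cement: 14.4 × (14/11) = 14.4 × 1.272727 = 18.3273
cotton: 46.3 × (2/2) = 46.3 × 1.000000 = 46.3000
Index = Σ wᵢ·(p₁ᵢ/p₀ᵢ) = 8.2000 + 6.2000 + 23.9009 + 18.3273 + 46.3000 = 102.9282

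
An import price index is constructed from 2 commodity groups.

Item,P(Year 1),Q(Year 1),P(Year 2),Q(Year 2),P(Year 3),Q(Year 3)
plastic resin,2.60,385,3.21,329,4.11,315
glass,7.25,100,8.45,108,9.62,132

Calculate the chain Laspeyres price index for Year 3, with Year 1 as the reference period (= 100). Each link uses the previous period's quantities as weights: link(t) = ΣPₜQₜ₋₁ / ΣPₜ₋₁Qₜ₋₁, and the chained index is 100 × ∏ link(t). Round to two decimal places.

146.43

Link Year 1→Year 2:
ΣP(Year 2)Q(Year 1) = 3.21×385 + 8.45×100 = 1235.85 + 845 = 2080.85
ΣP(Year 1)Q(Year 1) = 2.60×385 + 7.25×100 = 1001 + 725 = 1726
link = 2080.85/1726 = 1.205591
Link Year 2→Year 3:
ΣP(Year 3)Q(Year 2) = 4.11×329 + 9.62×108 = 1352.19 + 1038.96 = 2391.15
ΣP(Year 2)Q(Year 2) = 3.21×329 + 8.45×108 = 1056.09 + 912.6 = 1968.69
link = 2391.15/1968.69 = 1.214589
Chained index = 100 × 1.205591 × 1.214589 = 146.4298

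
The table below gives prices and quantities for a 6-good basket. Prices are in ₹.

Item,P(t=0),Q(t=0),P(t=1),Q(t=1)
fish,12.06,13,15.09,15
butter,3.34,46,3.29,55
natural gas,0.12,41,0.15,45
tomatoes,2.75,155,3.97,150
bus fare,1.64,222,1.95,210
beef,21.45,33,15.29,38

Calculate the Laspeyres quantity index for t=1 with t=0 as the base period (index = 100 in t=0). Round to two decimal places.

107.08

Laspeyres quantity index uses base-period prices as weights.
ΣP(t=0)·Q(t=1) = 12.06×15 + 3.34×55 + 0.12×45 + 2.75×150 + 1.64×210 + 21.45×38 = 180.9 + 183.7 + 5.4 + 412.5 + 344.4 + 815.1 = 1942
ΣP(t=0)·Q(t=0) = 12.06×13 + 3.34×46 + 0.12×41 + 2.75×155 + 1.64×222 + 21.45×33 = 156.78 + 153.64 + 4.92 + 426.25 + 364.08 + 707.85 = 1813.52
Index = 1942 / 1813.52 × 100 = 107.0846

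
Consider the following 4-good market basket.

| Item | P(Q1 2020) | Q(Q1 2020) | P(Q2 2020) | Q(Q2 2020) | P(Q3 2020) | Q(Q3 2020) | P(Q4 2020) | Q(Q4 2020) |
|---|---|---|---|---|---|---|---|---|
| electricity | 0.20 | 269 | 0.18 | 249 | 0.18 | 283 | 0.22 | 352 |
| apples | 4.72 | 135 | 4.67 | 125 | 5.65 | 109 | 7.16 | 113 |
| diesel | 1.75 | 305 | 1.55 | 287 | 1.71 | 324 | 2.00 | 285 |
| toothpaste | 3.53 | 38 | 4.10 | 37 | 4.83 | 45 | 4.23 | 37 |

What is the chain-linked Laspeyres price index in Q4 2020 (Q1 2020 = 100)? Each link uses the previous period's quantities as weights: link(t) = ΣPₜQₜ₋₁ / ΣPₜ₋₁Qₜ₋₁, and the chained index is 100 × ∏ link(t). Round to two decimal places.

Link Q1 2020→Q2 2020:
ΣP(Q2 2020)Q(Q1 2020) = 0.18×269 + 4.67×135 + 1.55×305 + 4.10×38 = 48.42 + 630.45 + 472.75 + 155.8 = 1307.42
ΣP(Q1 2020)Q(Q1 2020) = 0.20×269 + 4.72×135 + 1.75×305 + 3.53×38 = 53.8 + 637.2 + 533.75 + 134.14 = 1358.89
link = 1307.42/1358.89 = 0.962123
Link Q2 2020→Q3 2020:
ΣP(Q3 2020)Q(Q2 2020) = 0.18×249 + 5.65×125 + 1.71×287 + 4.83×37 = 44.82 + 706.25 + 490.77 + 178.71 = 1420.55
ΣP(Q2 2020)Q(Q2 2020) = 0.18×249 + 4.67×125 + 1.55×287 + 4.10×37 = 44.82 + 583.75 + 444.85 + 151.7 = 1225.12
link = 1420.55/1225.12 = 1.159519
Link Q3 2020→Q4 2020:
ΣP(Q4 2020)Q(Q3 2020) = 0.22×283 + 7.16×109 + 2.00×324 + 4.23×45 = 62.26 + 780.44 + 648 + 190.35 = 1681.05
ΣP(Q3 2020)Q(Q3 2020) = 0.18×283 + 5.65×109 + 1.71×324 + 4.83×45 = 50.94 + 615.85 + 554.04 + 217.35 = 1438.18
link = 1681.05/1438.18 = 1.168873
Chained index = 100 × 0.962123 × 1.159519 × 1.168873 = 130.3996

130.40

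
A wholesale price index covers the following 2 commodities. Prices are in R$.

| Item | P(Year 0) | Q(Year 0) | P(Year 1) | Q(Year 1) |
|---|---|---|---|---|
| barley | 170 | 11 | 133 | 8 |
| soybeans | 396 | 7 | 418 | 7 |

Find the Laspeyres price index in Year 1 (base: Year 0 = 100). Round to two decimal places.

94.55

Laspeyres price index uses base-period quantities as weights.
ΣP(Year 1)·Q(Year 0) = 133×11 + 418×7 = 1463 + 2926 = 4389
ΣP(Year 0)·Q(Year 0) = 170×11 + 396×7 = 1870 + 2772 = 4642
Index = 4389 / 4642 × 100 = 94.5498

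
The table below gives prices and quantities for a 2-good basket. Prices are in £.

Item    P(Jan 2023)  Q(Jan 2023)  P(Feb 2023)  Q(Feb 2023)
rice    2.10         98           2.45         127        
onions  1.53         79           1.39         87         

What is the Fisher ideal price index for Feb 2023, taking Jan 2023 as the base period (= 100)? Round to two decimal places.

107.59

Laspeyres component (base-period weights):
ΣP(Feb 2023)Q(Jan 2023) = 2.45×98 + 1.39×79 = 240.1 + 109.81 = 349.91
ΣP(Jan 2023)Q(Jan 2023) = 2.10×98 + 1.53×79 = 205.8 + 120.87 = 326.67
L = 349.91 / 326.67 × 100 = 107.1142
Paasche component (current-period weights):
ΣP(Feb 2023)Q(Feb 2023) = 2.45×127 + 1.39×87 = 311.15 + 120.93 = 432.08
ΣP(Jan 2023)Q(Feb 2023) = 2.10×127 + 1.53×87 = 266.7 + 133.11 = 399.81
P = 432.08 / 399.81 × 100 = 108.0713
Fisher = √(L × P) = √(107.1142 × 108.0713) = 107.5917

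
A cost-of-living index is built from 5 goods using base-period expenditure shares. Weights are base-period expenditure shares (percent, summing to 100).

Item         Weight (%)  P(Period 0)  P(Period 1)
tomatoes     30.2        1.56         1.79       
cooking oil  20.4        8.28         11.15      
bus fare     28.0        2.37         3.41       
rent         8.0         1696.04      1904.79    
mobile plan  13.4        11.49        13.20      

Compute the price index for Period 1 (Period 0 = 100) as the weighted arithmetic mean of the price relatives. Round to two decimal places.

tomatoes: 30.2 × (1.79/1.56) = 30.2 × 1.147436 = 34.6526
cooking oil: 20.4 × (11.15/8.28) = 20.4 × 1.346618 = 27.4710
bus fare: 28.0 × (3.41/2.37) = 28.0 × 1.438819 = 40.2869
rent: 8.0 × (1904.79/1696.04) = 8.0 × 1.123081 = 8.9846
mobile plan: 13.4 × (13.20/11.49) = 13.4 × 1.148825 = 15.3943
Index = Σ wᵢ·(p₁ᵢ/p₀ᵢ) = 34.6526 + 27.4710 + 40.2869 + 8.9846 + 15.3943 = 126.7894

126.79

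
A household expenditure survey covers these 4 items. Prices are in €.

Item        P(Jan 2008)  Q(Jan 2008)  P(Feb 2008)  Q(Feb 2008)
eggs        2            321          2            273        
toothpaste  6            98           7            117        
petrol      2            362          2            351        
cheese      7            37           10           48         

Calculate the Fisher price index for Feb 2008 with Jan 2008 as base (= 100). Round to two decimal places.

110.43

Laspeyres component (base-period weights):
ΣP(Feb 2008)Q(Jan 2008) = 2×321 + 7×98 + 2×362 + 10×37 = 642 + 686 + 724 + 370 = 2422
ΣP(Jan 2008)Q(Jan 2008) = 2×321 + 6×98 + 2×362 + 7×37 = 642 + 588 + 724 + 259 = 2213
L = 2422 / 2213 × 100 = 109.4442
Paasche component (current-period weights):
ΣP(Feb 2008)Q(Feb 2008) = 2×273 + 7×117 + 2×351 + 10×48 = 546 + 819 + 702 + 480 = 2547
ΣP(Jan 2008)Q(Feb 2008) = 2×273 + 6×117 + 2×351 + 7×48 = 546 + 702 + 702 + 336 = 2286
P = 2547 / 2286 × 100 = 111.4173
Fisher = √(L × P) = √(109.4442 × 111.4173) = 110.4264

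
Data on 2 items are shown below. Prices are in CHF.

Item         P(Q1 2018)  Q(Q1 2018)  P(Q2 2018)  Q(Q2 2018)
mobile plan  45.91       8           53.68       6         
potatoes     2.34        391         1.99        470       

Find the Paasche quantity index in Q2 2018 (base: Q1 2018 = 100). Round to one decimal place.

Paasche quantity index uses current-period prices as weights.
ΣP(Q2 2018)·Q(Q2 2018) = 53.68×6 + 1.99×470 = 322.08 + 935.3 = 1257.38
ΣP(Q2 2018)·Q(Q1 2018) = 53.68×8 + 1.99×391 = 429.44 + 778.09 = 1207.53
Index = 1257.38 / 1207.53 × 100 = 104.1283

104.1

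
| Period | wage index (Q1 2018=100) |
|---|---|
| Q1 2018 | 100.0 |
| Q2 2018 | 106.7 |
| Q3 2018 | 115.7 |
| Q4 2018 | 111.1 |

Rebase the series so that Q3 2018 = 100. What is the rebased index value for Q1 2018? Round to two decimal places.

Rebased(Q1 2018) = 100.0 / 115.7 × 100 = 86.4304

86.43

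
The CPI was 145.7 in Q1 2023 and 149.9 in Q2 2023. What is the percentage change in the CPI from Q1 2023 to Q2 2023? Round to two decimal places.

Change = (149.9 − 145.7) / 145.7 × 100
       = 4.2 / 145.7 × 100 = 2.8826%

2.88%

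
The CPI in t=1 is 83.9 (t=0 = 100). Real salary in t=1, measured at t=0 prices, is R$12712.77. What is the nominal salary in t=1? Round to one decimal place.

Nominal = Real × (Index/100) = 12712.77 × (83.9/100)
        = 12712.77 × 0.839 = 10666.0140

10666.0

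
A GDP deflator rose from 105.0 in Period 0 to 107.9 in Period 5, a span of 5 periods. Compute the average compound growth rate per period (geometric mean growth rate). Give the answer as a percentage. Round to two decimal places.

Growth factor = (107.9/105.0)^(1/5) = (1.027619)^(1/5) = 1.005464
Growth rate = 1.005464 − 1 = 0.005464 = 0.5464%

0.55%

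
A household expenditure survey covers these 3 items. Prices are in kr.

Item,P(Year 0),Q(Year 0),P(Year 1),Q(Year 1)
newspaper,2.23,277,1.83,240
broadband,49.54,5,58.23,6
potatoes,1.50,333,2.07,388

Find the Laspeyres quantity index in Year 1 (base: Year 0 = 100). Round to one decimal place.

103.6

Laspeyres quantity index uses base-period prices as weights.
ΣP(Year 0)·Q(Year 1) = 2.23×240 + 49.54×6 + 1.50×388 = 535.2 + 297.24 + 582 = 1414.44
ΣP(Year 0)·Q(Year 0) = 2.23×277 + 49.54×5 + 1.50×333 = 617.71 + 247.7 + 499.5 = 1364.91
Index = 1414.44 / 1364.91 × 100 = 103.6288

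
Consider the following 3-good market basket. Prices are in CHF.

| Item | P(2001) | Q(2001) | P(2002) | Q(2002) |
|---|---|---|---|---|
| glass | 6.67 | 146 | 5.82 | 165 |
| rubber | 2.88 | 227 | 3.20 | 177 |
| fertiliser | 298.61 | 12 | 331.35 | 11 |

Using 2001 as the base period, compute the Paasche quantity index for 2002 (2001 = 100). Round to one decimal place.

93.1

Paasche quantity index uses current-period prices as weights.
ΣP(2002)·Q(2002) = 5.82×165 + 3.20×177 + 331.35×11 = 960.3 + 566.4 + 3644.85 = 5171.55
ΣP(2002)·Q(2001) = 5.82×146 + 3.20×227 + 331.35×12 = 849.72 + 726.4 + 3976.2 = 5552.32
Index = 5171.55 / 5552.32 × 100 = 93.1421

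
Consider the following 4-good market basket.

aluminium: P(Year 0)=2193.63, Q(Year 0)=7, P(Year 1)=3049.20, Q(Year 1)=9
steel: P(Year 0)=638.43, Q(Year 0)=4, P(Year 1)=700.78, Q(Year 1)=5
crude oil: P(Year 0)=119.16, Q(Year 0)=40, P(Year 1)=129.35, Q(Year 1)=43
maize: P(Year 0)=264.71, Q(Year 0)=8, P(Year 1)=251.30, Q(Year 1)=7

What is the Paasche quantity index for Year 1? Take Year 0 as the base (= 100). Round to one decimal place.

122.1

Paasche quantity index uses current-period prices as weights.
ΣP(Year 1)·Q(Year 1) = 3049.20×9 + 700.78×5 + 129.35×43 + 251.30×7 = 27442.8 + 3503.9 + 5562.05 + 1759.1 = 38267.85
ΣP(Year 1)·Q(Year 0) = 3049.20×7 + 700.78×4 + 129.35×40 + 251.30×8 = 21344.4 + 2803.12 + 5174 + 2010.4 = 31331.92
Index = 38267.85 / 31331.92 × 100 = 122.1369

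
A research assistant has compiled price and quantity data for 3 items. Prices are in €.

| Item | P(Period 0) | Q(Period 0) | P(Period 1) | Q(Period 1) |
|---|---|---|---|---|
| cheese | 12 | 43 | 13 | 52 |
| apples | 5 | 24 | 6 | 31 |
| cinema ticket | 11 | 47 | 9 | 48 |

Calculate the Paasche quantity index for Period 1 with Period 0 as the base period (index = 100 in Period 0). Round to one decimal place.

114.9

Paasche quantity index uses current-period prices as weights.
ΣP(Period 1)·Q(Period 1) = 13×52 + 6×31 + 9×48 = 676 + 186 + 432 = 1294
ΣP(Period 1)·Q(Period 0) = 13×43 + 6×24 + 9×47 = 559 + 144 + 423 = 1126
Index = 1294 / 1126 × 100 = 114.9201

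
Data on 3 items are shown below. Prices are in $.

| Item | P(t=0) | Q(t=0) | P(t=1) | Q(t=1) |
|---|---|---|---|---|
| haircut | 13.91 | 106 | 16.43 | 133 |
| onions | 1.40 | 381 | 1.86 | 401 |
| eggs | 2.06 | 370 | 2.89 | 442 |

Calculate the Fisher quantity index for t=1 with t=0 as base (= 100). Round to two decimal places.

Laspeyres component (base-period weights):
ΣP(t=0)Q(t=1) = 13.91×133 + 1.40×401 + 2.06×442 = 1850.03 + 561.4 + 910.52 = 3321.95
ΣP(t=0)Q(t=0) = 13.91×106 + 1.40×381 + 2.06×370 = 1474.46 + 533.4 + 762.2 = 2770.06
L = 3321.95 / 2770.06 × 100 = 119.9234
Paasche component (current-period weights):
ΣP(t=1)Q(t=1) = 16.43×133 + 1.86×401 + 2.89×442 = 2185.19 + 745.86 + 1277.38 = 4208.43
ΣP(t=1)Q(t=0) = 16.43×106 + 1.86×381 + 2.89×370 = 1741.58 + 708.66 + 1069.3 = 3519.54
P = 4208.43 / 3519.54 × 100 = 119.5733
Fisher = √(L × P) = √(119.9234 × 119.5733) = 119.7482

119.75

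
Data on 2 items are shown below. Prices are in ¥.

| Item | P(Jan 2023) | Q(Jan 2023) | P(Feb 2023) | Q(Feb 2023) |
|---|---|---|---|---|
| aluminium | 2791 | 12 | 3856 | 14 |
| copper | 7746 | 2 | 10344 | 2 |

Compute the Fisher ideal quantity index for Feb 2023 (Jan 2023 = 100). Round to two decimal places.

111.46

Laspeyres component (base-period weights):
ΣP(Jan 2023)Q(Feb 2023) = 2791×14 + 7746×2 = 39074 + 15492 = 54566
ΣP(Jan 2023)Q(Jan 2023) = 2791×12 + 7746×2 = 33492 + 15492 = 48984
L = 54566 / 48984 × 100 = 111.3956
Paasche component (current-period weights):
ΣP(Feb 2023)Q(Feb 2023) = 3856×14 + 10344×2 = 53984 + 20688 = 74672
ΣP(Feb 2023)Q(Jan 2023) = 3856×12 + 10344×2 = 46272 + 20688 = 66960
P = 74672 / 66960 × 100 = 111.5173
Fisher = √(L × P) = √(111.3956 × 111.5173) = 111.4564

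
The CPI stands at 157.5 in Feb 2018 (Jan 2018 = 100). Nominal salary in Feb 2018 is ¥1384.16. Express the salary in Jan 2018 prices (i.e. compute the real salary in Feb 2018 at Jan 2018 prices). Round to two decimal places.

878.83

Real = Nominal ÷ (Index/100) = 1384.16 ÷ (157.5/100)
     = 1384.16 ÷ 1.575 = 878.8317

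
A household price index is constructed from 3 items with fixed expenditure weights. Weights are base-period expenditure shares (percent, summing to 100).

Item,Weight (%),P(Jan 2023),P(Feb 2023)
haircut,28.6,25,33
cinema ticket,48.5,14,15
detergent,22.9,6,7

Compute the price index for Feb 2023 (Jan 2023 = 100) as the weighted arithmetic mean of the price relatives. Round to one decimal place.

haircut: 28.6 × (33/25) = 28.6 × 1.320000 = 37.7520
cinema ticket: 48.5 × (15/14) = 48.5 × 1.071429 = 51.9643
detergent: 22.9 × (7/6) = 22.9 × 1.166667 = 26.7167
Index = Σ wᵢ·(p₁ᵢ/p₀ᵢ) = 37.7520 + 51.9643 + 26.7167 = 116.4330

116.4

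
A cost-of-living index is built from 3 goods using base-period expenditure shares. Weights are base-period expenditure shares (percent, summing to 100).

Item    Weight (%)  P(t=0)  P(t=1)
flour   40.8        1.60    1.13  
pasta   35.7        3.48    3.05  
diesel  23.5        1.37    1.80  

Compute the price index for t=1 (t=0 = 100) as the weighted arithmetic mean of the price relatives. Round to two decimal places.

flour: 40.8 × (1.13/1.60) = 40.8 × 0.706250 = 28.8150
pasta: 35.7 × (3.05/3.48) = 35.7 × 0.876437 = 31.2888
diesel: 23.5 × (1.80/1.37) = 23.5 × 1.313869 = 30.8759
Index = Σ wᵢ·(p₁ᵢ/p₀ᵢ) = 28.8150 + 31.2888 + 30.8759 = 90.9797

90.98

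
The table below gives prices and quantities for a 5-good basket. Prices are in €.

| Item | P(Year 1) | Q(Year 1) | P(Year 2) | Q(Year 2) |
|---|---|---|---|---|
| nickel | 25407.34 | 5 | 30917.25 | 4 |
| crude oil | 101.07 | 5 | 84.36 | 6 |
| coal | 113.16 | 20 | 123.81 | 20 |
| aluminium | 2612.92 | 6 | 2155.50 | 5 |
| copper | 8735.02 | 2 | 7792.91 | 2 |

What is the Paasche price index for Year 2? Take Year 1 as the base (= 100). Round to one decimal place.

113.3

Paasche price index uses current-period quantities as weights.
ΣP(Year 2)·Q(Year 2) = 30917.25×4 + 84.36×6 + 123.81×20 + 2155.50×5 + 7792.91×2 = 123669 + 506.16 + 2476.2 + 10777.5 + 15585.82 = 153014.68
ΣP(Year 1)·Q(Year 2) = 25407.34×4 + 101.07×6 + 113.16×20 + 2612.92×5 + 8735.02×2 = 101629.36 + 606.42 + 2263.2 + 13064.6 + 17470.04 = 135033.62
Index = 153014.68 / 135033.62 × 100 = 113.3160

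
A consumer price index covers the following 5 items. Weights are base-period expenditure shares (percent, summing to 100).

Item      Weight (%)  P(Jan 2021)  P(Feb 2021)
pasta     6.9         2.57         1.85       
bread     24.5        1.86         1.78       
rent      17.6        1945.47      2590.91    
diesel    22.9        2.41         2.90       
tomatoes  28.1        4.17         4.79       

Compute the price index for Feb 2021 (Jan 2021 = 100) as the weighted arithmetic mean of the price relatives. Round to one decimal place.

pasta: 6.9 × (1.85/2.57) = 6.9 × 0.719844 = 4.9669
bread: 24.5 × (1.78/1.86) = 24.5 × 0.956989 = 23.4462
rent: 17.6 × (2590.91/1945.47) = 17.6 × 1.331766 = 23.4391
diesel: 22.9 × (2.90/2.41) = 22.9 × 1.203320 = 27.5560
tomatoes: 28.1 × (4.79/4.17) = 28.1 × 1.148681 = 32.2779
Index = Σ wᵢ·(p₁ᵢ/p₀ᵢ) = 4.9669 + 23.4462 + 23.4391 + 27.5560 + 32.2779 = 111.6862

111.7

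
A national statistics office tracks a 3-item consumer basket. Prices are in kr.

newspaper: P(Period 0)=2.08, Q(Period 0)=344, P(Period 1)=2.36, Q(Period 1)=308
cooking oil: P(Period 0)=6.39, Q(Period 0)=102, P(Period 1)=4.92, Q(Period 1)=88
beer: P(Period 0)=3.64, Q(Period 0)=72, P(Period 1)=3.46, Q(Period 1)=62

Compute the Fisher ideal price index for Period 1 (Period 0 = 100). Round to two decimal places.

96.06

Laspeyres component (base-period weights):
ΣP(Period 1)Q(Period 0) = 2.36×344 + 4.92×102 + 3.46×72 = 811.84 + 501.84 + 249.12 = 1562.8
ΣP(Period 0)Q(Period 0) = 2.08×344 + 6.39×102 + 3.64×72 = 715.52 + 651.78 + 262.08 = 1629.38
L = 1562.8 / 1629.38 × 100 = 95.9138
Paasche component (current-period weights):
ΣP(Period 1)Q(Period 1) = 2.36×308 + 4.92×88 + 3.46×62 = 726.88 + 432.96 + 214.52 = 1374.36
ΣP(Period 0)Q(Period 1) = 2.08×308 + 6.39×88 + 3.64×62 = 640.64 + 562.32 + 225.68 = 1428.64
P = 1374.36 / 1428.64 × 100 = 96.2006
Fisher = √(L × P) = √(95.9138 × 96.2006) = 96.0571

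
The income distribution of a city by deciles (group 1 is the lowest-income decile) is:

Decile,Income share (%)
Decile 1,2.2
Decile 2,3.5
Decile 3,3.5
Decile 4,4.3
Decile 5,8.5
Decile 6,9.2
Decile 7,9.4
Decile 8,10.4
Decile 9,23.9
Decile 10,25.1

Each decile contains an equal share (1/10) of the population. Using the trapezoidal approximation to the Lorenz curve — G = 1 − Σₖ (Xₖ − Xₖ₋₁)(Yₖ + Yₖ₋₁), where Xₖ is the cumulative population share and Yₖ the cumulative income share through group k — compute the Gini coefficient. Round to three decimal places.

0.399

Cumulative income shares Yₖ: 0.0220, 0.0570, 0.0920, 0.1350, 0.2200, 0.3120, 0.4060, 0.5100, 0.7490, 1.0000
Σ (Xₖ−Xₖ₋₁)(Yₖ+Yₖ₋₁) = (1/10)(0.0220+0.0000) + (1/10)(0.0570+0.0220) + (1/10)(0.0920+0.0570) + (1/10)(0.1350+0.0920) + (1/10)(0.2200+0.1350) + (1/10)(0.3120+0.2200) + (1/10)(0.4060+0.3120) + (1/10)(0.5100+0.4060) + (1/10)(0.7490+0.5100) + (1/10)(1.0000+0.7490)
  = 0.0022 + 0.0079 + 0.0149 + 0.0227 + 0.0355 + 0.0532 + 0.0718 + 0.0916 + 0.1259 + 0.1749 = 0.6006
G = 1 − 0.6006 = 0.3994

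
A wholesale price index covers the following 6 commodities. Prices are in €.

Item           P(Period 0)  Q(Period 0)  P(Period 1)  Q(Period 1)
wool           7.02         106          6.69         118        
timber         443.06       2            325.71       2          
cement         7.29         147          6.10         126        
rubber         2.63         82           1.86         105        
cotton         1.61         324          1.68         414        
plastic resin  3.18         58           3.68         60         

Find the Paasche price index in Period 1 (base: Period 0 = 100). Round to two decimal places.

88.17

Paasche price index uses current-period quantities as weights.
ΣP(Period 1)·Q(Period 1) = 6.69×118 + 325.71×2 + 6.10×126 + 1.86×105 + 1.68×414 + 3.68×60 = 789.42 + 651.42 + 768.6 + 195.3 + 695.52 + 220.8 = 3321.06
ΣP(Period 0)·Q(Period 1) = 7.02×118 + 443.06×2 + 7.29×126 + 2.63×105 + 1.61×414 + 3.18×60 = 828.36 + 886.12 + 918.54 + 276.15 + 666.54 + 190.8 = 3766.51
Index = 3321.06 / 3766.51 × 100 = 88.1734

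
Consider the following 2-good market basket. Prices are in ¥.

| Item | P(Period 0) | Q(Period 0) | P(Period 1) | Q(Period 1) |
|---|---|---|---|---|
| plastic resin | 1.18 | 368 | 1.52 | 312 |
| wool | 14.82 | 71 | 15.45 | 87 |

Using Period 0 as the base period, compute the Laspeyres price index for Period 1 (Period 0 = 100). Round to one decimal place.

111.4

Laspeyres price index uses base-period quantities as weights.
ΣP(Period 1)·Q(Period 0) = 1.52×368 + 15.45×71 = 559.36 + 1096.95 = 1656.31
ΣP(Period 0)·Q(Period 0) = 1.18×368 + 14.82×71 = 434.24 + 1052.22 = 1486.46
Index = 1656.31 / 1486.46 × 100 = 111.4265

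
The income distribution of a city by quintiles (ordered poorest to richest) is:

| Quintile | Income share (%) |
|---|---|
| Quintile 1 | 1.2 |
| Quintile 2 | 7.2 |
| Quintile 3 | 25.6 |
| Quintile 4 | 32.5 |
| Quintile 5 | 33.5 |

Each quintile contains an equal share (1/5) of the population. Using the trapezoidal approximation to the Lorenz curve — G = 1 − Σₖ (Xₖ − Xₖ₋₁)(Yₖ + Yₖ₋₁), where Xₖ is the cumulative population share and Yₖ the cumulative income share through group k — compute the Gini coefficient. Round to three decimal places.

Cumulative income shares Yₖ: 0.0120, 0.0840, 0.3400, 0.6650, 1.0000
Σ (Xₖ−Xₖ₋₁)(Yₖ+Yₖ₋₁) = (1/5)(0.0120+0.0000) + (1/5)(0.0840+0.0120) + (1/5)(0.3400+0.0840) + (1/5)(0.6650+0.3400) + (1/5)(1.0000+0.6650)
  = 0.0024 + 0.0192 + 0.0848 + 0.2010 + 0.3330 = 0.6404
G = 1 − 0.6404 = 0.3596

0.360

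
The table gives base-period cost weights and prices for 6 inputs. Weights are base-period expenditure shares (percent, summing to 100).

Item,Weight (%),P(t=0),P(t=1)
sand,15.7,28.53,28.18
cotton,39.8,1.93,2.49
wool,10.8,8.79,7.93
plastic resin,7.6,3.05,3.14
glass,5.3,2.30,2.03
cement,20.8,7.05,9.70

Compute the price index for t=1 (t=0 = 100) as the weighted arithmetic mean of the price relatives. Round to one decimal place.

sand: 15.7 × (28.18/28.53) = 15.7 × 0.987732 = 15.5074
cotton: 39.8 × (2.49/1.93) = 39.8 × 1.290155 = 51.3482
wool: 10.8 × (7.93/8.79) = 10.8 × 0.902162 = 9.7433
plastic resin: 7.6 × (3.14/3.05) = 7.6 × 1.029508 = 7.8243
glass: 5.3 × (2.03/2.30) = 5.3 × 0.882609 = 4.6778
cement: 20.8 × (9.70/7.05) = 20.8 × 1.375887 = 28.6184
Index = Σ wᵢ·(p₁ᵢ/p₀ᵢ) = 15.5074 + 51.3482 + 9.7433 + 7.8243 + 4.6778 + 28.6184 = 117.7195

117.7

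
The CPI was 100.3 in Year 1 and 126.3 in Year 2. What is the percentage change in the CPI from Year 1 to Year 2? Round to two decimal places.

Change = (126.3 − 100.3) / 100.3 × 100
       = 26.0 / 100.3 × 100 = 25.9222%

25.92%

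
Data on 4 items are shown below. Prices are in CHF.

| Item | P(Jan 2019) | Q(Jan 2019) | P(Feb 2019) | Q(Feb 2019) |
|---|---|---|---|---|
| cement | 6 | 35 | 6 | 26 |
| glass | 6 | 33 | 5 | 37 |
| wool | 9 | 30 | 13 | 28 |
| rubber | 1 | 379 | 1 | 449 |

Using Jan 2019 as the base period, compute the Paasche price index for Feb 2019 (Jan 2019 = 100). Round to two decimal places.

106.95

Paasche price index uses current-period quantities as weights.
ΣP(Feb 2019)·Q(Feb 2019) = 6×26 + 5×37 + 13×28 + 1×449 = 156 + 185 + 364 + 449 = 1154
ΣP(Jan 2019)·Q(Feb 2019) = 6×26 + 6×37 + 9×28 + 1×449 = 156 + 222 + 252 + 449 = 1079
Index = 1154 / 1079 × 100 = 106.9509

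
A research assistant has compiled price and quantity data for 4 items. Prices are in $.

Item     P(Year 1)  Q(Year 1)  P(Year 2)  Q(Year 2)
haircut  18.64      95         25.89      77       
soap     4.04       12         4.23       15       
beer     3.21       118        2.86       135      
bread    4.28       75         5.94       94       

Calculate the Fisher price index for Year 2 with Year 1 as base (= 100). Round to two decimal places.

Laspeyres component (base-period weights):
ΣP(Year 2)Q(Year 1) = 25.89×95 + 4.23×12 + 2.86×118 + 5.94×75 = 2459.55 + 50.76 + 337.48 + 445.5 = 3293.29
ΣP(Year 1)Q(Year 1) = 18.64×95 + 4.04×12 + 3.21×118 + 4.28×75 = 1770.8 + 48.48 + 378.78 + 321 = 2519.06
L = 3293.29 / 2519.06 × 100 = 130.7349
Paasche component (current-period weights):
ΣP(Year 2)Q(Year 2) = 25.89×77 + 4.23×15 + 2.86×135 + 5.94×94 = 1993.53 + 63.45 + 386.1 + 558.36 = 3001.44
ΣP(Year 1)Q(Year 2) = 18.64×77 + 4.04×15 + 3.21×135 + 4.28×94 = 1435.28 + 60.6 + 433.35 + 402.32 = 2331.55
P = 3001.44 / 2331.55 × 100 = 128.7315
Fisher = √(L × P) = √(130.7349 × 128.7315) = 129.7293

129.73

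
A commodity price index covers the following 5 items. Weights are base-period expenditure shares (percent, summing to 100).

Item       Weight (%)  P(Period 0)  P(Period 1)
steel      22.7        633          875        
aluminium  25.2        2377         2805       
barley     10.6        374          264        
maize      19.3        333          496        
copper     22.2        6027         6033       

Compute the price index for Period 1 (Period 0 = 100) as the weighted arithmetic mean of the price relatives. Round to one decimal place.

119.6

steel: 22.7 × (875/633) = 22.7 × 1.382306 = 31.3784
aluminium: 25.2 × (2805/2377) = 25.2 × 1.180059 = 29.7375
barley: 10.6 × (264/374) = 10.6 × 0.705882 = 7.4824
maize: 19.3 × (496/333) = 19.3 × 1.489489 = 28.7471
copper: 22.2 × (6033/6027) = 22.2 × 1.000996 = 22.2221
Index = Σ wᵢ·(p₁ᵢ/p₀ᵢ) = 31.3784 + 29.7375 + 7.4824 + 28.7471 + 22.2221 = 119.5674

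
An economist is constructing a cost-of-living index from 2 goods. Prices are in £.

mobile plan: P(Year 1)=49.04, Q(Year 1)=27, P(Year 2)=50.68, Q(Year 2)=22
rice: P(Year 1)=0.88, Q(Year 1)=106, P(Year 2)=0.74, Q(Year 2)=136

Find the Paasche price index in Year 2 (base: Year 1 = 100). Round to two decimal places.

Paasche price index uses current-period quantities as weights.
ΣP(Year 2)·Q(Year 2) = 50.68×22 + 0.74×136 = 1114.96 + 100.64 = 1215.6
ΣP(Year 1)·Q(Year 2) = 49.04×22 + 0.88×136 = 1078.88 + 119.68 = 1198.56
Index = 1215.6 / 1198.56 × 100 = 101.4217

101.42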